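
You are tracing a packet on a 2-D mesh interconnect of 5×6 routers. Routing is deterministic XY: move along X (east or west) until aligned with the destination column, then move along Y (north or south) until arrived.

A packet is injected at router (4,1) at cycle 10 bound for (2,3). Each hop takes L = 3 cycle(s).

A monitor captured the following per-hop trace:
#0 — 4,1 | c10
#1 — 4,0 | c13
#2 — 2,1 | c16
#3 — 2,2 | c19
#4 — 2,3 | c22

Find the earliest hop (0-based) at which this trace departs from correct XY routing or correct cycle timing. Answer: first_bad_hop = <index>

first_bad_hop = 1

check 1→ d=(0,-1) cyc+3: BAD: Y-move but x=4≠2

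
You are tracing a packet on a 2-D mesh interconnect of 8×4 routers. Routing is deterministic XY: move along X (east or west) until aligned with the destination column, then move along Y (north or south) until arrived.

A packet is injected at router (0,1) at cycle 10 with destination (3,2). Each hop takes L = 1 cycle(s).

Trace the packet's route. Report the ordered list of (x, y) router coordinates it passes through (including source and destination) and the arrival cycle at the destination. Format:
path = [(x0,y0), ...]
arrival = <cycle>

path = [(0,1), (1,1), (2,1), (3,1), (3,2)]
arrival = 14

hop 0: (0,1) @ cyc 10
hop 1: (1,1) @ cyc 11  [E]
hop 2: (2,1) @ cyc 12  [E]
hop 3: (3,1) @ cyc 13  [E]
hop 4: (3,2) @ cyc 14  [N]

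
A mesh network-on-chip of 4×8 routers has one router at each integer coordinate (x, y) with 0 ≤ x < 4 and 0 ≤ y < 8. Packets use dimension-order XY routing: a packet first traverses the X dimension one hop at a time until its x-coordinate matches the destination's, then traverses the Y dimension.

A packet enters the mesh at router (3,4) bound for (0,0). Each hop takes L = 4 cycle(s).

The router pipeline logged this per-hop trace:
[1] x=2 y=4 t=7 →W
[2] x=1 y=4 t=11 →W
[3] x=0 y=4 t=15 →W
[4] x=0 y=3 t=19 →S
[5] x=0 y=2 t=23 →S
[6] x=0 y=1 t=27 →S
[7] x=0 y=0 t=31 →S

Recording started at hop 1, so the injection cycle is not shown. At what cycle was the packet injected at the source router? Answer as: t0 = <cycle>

t0 = 3

Hop 1 reached at cycle 7; hop k is at t0 + k·L.
So t0 = 7 − 1·4 = 3.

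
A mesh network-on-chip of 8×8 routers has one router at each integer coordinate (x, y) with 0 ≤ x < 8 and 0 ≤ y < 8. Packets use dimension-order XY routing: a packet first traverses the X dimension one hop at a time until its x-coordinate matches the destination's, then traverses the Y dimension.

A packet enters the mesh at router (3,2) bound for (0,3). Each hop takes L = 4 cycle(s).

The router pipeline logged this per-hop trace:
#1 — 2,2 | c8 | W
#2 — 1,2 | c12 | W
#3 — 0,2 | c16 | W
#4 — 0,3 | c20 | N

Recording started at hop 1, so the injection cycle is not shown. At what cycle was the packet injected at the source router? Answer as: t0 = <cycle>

The first recorded entry is hop 1 at cycle 8.
Therefore t0 = 8 − L = 4.

t0 = 4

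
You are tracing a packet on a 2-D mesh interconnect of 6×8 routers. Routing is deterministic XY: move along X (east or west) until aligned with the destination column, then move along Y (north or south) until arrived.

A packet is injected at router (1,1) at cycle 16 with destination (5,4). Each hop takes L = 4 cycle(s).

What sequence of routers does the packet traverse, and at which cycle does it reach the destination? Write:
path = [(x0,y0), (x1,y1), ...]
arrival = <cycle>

path = [(1,1), (2,1), (3,1), (4,1), (5,1), (5,2), (5,3), (5,4)]
arrival = 44

t=16: at (1,1)
t=20: at (2,1) after E
t=24: at (3,1) after E
t=28: at (4,1) after E
t=32: at (5,1) after E
t=36: at (5,2) after N
t=40: at (5,3) after N
t=44: at (5,4) after N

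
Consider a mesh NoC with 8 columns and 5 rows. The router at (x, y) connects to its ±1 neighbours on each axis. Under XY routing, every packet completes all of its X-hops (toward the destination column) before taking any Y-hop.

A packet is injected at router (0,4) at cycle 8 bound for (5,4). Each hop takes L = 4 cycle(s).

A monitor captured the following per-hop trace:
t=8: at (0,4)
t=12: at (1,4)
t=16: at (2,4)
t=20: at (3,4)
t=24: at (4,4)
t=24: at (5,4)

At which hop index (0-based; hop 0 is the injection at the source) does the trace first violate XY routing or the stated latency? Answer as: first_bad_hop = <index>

first_bad_hop = 5

hop 1: step (+1,+0), +4 cyc — ok
hop 2: step (+1,+0), +4 cyc — ok
hop 3: step (+1,+0), +4 cyc — ok
hop 4: step (+1,+0), +4 cyc — ok
hop 5: step (+1,+0), +0 cyc — BAD: Δcyc=0≠L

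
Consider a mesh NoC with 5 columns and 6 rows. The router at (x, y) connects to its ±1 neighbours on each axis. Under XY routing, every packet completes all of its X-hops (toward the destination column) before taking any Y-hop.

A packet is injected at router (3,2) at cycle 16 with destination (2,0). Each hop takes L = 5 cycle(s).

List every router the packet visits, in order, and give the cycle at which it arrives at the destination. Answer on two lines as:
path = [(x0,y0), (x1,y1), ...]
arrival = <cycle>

path = [(3,2), (2,2), (2,1), (2,0)]
arrival = 31

[0] x=3 y=2 t=16
[1] x=2 y=2 t=21 →W
[2] x=2 y=1 t=26 →S
[3] x=2 y=0 t=31 →S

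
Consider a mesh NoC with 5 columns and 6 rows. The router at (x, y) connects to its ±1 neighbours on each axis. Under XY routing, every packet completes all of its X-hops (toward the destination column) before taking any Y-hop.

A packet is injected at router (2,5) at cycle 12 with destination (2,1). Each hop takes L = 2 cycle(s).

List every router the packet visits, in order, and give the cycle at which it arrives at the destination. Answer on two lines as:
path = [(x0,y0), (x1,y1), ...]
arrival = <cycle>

  0. router=(2,5) cycle=12 (inject)
  1. router=(2,4) cycle=14 dir=S
  2. router=(2,3) cycle=16 dir=S
  3. router=(2,2) cycle=18 dir=S
  4. router=(2,1) cycle=20 dir=S

path = [(2,5), (2,4), (2,3), (2,2), (2,1)]
arrival = 20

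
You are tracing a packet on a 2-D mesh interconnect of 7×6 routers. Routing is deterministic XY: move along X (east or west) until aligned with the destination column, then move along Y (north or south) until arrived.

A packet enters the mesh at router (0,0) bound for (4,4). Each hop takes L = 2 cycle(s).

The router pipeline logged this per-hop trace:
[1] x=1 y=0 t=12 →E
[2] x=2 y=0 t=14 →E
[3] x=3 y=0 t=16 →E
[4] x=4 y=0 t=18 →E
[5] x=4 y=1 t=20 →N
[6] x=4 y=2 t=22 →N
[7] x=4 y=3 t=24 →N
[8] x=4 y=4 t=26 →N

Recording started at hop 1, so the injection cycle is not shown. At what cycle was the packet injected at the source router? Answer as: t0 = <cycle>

The first recorded entry is hop 1 at cycle 12.
Subtract one hop: t0 = 12 − 2 = 10.

t0 = 10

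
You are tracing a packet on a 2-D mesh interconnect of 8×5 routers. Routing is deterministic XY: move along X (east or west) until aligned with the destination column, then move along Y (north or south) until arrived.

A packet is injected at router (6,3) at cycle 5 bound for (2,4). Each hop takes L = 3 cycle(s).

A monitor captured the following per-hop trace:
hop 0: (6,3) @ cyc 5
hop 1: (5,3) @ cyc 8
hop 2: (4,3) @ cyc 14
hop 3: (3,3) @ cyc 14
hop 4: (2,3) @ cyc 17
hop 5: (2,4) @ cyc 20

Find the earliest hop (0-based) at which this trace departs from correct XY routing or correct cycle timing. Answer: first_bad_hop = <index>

first_bad_hop = 2

check 1→ d=(-1,0) cyc+3: ok
check 2→ d=(-1,0) cyc+6: BAD: Δcyc=6≠L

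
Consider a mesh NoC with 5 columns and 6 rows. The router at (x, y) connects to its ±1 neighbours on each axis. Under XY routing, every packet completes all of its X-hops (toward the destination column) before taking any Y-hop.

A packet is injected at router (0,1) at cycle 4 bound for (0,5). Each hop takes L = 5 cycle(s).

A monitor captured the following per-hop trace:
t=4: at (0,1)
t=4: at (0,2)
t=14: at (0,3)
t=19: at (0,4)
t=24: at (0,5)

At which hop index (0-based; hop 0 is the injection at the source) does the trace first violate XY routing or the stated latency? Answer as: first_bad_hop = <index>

[1] (+0,+1) / 0c ⇒ BAD: Δcyc=0≠L

first_bad_hop = 1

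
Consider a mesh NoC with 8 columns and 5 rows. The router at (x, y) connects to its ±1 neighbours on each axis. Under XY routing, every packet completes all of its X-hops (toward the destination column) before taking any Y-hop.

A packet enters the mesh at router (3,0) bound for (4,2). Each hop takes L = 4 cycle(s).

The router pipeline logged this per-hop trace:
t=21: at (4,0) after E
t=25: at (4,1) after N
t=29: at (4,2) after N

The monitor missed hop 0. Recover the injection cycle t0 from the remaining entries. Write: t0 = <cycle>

The first recorded entry is hop 1 at cycle 21.
Subtract one hop: t0 = 21 − 4 = 17.

t0 = 17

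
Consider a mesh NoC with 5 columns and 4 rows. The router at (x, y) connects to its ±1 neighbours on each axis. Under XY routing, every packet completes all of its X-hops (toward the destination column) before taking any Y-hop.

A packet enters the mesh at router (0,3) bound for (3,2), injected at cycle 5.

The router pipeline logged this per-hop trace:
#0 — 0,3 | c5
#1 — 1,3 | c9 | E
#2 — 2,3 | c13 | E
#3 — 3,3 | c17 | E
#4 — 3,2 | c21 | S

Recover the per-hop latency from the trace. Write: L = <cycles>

Δcyc across hop 0→1: 9 − 5 = 4.
That increment is L by definition: L = 4.

L = 4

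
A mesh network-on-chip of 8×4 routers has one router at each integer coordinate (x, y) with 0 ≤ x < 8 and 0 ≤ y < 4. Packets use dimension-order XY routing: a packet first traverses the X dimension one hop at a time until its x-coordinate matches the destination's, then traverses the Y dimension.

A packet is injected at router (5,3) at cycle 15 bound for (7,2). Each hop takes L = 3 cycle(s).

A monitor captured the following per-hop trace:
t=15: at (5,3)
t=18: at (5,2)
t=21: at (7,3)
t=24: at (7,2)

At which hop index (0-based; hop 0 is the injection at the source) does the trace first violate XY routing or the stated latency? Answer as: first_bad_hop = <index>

check 1→ d=(0,-1) cyc+3: BAD: Y-move but x=5≠7

first_bad_hop = 1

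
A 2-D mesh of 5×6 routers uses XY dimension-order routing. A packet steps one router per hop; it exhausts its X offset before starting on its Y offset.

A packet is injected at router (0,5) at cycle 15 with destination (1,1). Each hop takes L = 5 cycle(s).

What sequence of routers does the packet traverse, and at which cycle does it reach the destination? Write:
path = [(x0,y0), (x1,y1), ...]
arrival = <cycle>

t=15: at (0,5)
t=20: at (1,5) after E
t=25: at (1,4) after S
t=30: at (1,3) after S
t=35: at (1,2) after S
t=40: at (1,1) after S

path = [(0,5), (1,5), (1,4), (1,3), (1,2), (1,1)]
arrival = 40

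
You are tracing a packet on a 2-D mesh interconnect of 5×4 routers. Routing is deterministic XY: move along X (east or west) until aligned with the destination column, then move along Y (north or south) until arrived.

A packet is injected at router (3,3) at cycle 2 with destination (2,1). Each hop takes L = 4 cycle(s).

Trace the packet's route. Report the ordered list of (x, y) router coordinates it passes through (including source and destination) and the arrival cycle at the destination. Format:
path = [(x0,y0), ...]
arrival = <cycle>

path = [(3,3), (2,3), (2,2), (2,1)]
arrival = 14

t=2: at (3,3)
t=6: at (2,3) after W
t=10: at (2,2) after S
t=14: at (2,1) after S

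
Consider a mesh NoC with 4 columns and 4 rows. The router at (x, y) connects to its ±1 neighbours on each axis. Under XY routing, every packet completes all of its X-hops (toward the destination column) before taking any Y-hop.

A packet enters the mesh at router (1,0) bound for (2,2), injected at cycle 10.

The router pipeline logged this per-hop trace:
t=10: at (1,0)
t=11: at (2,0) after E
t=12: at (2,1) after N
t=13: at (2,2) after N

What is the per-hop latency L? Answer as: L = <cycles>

L = 1

cyc[1] − cyc[0] = 11 − 10 = 1.
That increment is L by definition: L = 1.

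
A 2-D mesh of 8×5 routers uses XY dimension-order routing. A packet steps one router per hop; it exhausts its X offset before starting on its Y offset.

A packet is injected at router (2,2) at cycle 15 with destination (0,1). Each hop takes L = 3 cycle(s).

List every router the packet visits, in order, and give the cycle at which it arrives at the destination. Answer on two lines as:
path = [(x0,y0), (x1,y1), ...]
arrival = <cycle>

t=15: at (2,2)
t=18: at (1,2) after W
t=21: at (0,2) after W
t=24: at (0,1) after S

path = [(2,2), (1,2), (0,2), (0,1)]
arrival = 24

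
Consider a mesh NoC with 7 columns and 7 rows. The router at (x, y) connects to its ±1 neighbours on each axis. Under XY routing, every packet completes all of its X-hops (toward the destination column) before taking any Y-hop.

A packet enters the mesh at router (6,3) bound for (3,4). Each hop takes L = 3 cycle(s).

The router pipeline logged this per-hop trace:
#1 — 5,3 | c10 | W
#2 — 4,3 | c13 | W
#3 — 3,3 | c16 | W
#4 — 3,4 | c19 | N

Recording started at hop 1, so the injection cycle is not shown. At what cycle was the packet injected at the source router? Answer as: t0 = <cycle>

The first recorded entry is hop 1 at cycle 10.
Therefore t0 = 10 − L = 7.

t0 = 7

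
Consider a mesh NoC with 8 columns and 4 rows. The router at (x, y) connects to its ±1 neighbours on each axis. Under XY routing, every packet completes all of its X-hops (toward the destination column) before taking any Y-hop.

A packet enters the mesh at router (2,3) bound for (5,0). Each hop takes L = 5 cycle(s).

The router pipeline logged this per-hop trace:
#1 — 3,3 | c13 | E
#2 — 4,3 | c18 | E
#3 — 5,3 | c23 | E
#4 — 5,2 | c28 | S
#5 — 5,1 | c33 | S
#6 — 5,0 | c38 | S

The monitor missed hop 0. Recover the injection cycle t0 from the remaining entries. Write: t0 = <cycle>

t0 = 8

cyc[1] = 13 and cyc[k] = t0 + k·L for every k.
t0 = cyc[1] − L = 13 − 5 = 8.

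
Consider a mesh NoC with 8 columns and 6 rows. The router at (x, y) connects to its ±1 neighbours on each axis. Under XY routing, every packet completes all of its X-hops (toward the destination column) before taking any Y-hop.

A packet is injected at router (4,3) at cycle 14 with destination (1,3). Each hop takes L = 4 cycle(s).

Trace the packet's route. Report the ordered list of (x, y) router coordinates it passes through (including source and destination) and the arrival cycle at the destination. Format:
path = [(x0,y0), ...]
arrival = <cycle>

[0] x=4 y=3 t=14
[1] x=3 y=3 t=18 →W
[2] x=2 y=3 t=22 →W
[3] x=1 y=3 t=26 →W

path = [(4,3), (3,3), (2,3), (1,3)]
arrival = 26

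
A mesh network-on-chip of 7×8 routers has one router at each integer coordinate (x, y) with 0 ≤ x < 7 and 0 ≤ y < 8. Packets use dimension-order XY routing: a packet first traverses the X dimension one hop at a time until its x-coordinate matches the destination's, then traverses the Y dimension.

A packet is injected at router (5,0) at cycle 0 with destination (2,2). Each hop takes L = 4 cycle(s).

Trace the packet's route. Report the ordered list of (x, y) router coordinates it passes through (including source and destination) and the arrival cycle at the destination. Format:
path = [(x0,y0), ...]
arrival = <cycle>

path = [(5,0), (4,0), (3,0), (2,0), (2,1), (2,2)]
arrival = 20

[0] x=5 y=0 t=0
[1] x=4 y=0 t=4 →W
[2] x=3 y=0 t=8 →W
[3] x=2 y=0 t=12 →W
[4] x=2 y=1 t=16 →N
[5] x=2 y=2 t=20 →N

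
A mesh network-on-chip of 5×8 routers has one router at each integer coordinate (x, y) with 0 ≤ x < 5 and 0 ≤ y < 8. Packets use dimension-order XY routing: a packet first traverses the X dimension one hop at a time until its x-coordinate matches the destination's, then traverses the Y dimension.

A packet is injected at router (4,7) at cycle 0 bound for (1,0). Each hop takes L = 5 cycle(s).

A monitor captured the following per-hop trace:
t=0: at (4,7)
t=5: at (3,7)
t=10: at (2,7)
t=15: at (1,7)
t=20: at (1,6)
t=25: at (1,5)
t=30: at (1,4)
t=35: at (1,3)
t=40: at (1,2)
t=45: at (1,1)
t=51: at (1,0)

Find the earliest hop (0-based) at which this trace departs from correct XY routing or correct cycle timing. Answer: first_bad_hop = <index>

first_bad_hop = 10

  1: Δx=-1 Δy=+0 Δt=5 [ok]
  2: Δx=-1 Δy=+0 Δt=5 [ok]
  3: Δx=-1 Δy=+0 Δt=5 [ok]
  4: Δx=+0 Δy=-1 Δt=5 [ok]
  5: Δx=+0 Δy=-1 Δt=5 [ok]
  6: Δx=+0 Δy=-1 Δt=5 [ok]
  7: Δx=+0 Δy=-1 Δt=5 [ok]
  8: Δx=+0 Δy=-1 Δt=5 [ok]
  9: Δx=+0 Δy=-1 Δt=5 [ok]
  10: Δx=+0 Δy=-1 Δt=6 [BAD: Δcyc=6≠L]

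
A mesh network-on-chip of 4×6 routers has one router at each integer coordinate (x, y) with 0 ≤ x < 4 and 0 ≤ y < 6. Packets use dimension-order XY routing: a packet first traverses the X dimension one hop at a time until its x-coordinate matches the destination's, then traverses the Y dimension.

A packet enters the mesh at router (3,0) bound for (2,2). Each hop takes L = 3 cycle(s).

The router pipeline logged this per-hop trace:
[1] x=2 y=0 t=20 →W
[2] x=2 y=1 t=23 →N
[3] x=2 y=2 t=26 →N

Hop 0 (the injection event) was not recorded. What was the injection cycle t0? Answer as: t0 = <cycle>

At hop 1 the cycle is 20; in general cyc_k = t0 + kL.
Subtract one hop: t0 = 20 − 3 = 17.

t0 = 17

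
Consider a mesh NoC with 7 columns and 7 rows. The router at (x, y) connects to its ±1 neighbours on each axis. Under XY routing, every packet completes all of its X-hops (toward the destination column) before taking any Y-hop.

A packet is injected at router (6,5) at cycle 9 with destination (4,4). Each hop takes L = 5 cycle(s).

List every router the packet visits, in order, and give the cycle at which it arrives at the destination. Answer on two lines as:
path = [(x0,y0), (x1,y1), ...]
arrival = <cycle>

hop 0: (6,5) @ cyc 9
hop 1: (5,5) @ cyc 14  [W]
hop 2: (4,5) @ cyc 19  [W]
hop 3: (4,4) @ cyc 24  [S]

path = [(6,5), (5,5), (4,5), (4,4)]
arrival = 24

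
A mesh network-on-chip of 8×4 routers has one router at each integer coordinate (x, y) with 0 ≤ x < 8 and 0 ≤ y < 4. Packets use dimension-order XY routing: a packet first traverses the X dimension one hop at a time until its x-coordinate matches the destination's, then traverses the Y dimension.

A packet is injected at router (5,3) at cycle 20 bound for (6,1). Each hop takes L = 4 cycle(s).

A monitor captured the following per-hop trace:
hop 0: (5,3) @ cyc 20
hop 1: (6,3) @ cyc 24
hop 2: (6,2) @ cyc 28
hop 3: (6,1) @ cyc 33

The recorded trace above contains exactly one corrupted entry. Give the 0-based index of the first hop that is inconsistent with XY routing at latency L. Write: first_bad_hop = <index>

first_bad_hop = 3

[1] (+1,+0) / 4c ⇒ ok
[2] (+0,-1) / 4c ⇒ ok
[3] (+0,-1) / 5c ⇒ BAD: Δcyc=5≠L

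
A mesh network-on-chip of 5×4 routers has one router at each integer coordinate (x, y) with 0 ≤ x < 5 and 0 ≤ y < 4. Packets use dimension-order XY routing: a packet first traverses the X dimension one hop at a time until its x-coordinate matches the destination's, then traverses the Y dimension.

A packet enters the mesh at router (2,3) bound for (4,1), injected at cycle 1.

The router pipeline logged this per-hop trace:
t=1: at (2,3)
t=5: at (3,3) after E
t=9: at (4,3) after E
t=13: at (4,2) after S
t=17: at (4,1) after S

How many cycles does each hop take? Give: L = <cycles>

L = 4

cyc[1] − cyc[0] = 5 − 1 = 4.
One hop costs L cycles, so L = 4.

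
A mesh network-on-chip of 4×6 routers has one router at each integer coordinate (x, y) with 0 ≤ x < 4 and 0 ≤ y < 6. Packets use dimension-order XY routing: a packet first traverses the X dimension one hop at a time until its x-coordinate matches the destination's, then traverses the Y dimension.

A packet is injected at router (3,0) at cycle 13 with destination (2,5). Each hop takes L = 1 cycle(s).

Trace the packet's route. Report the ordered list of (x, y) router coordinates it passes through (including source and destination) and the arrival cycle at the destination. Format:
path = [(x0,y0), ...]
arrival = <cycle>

path = [(3,0), (2,0), (2,1), (2,2), (2,3), (2,4), (2,5)]
arrival = 19

#0 — 3,0 | c13
#1 — 2,0 | c14 | W
#2 — 2,1 | c15 | N
#3 — 2,2 | c16 | N
#4 — 2,3 | c17 | N
#5 — 2,4 | c18 | N
#6 — 2,5 | c19 | N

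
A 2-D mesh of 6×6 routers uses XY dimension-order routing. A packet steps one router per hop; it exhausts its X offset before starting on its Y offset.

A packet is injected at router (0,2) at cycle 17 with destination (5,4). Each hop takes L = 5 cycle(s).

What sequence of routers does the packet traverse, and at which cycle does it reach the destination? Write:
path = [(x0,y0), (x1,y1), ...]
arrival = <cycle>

path = [(0,2), (1,2), (2,2), (3,2), (4,2), (5,2), (5,3), (5,4)]
arrival = 52

hop 0: (0,2) @ cyc 17
hop 1: (1,2) @ cyc 22  [E]
hop 2: (2,2) @ cyc 27  [E]
hop 3: (3,2) @ cyc 32  [E]
hop 4: (4,2) @ cyc 37  [E]
hop 5: (5,2) @ cyc 42  [E]
hop 6: (5,3) @ cyc 47  [N]
hop 7: (5,4) @ cyc 52  [N]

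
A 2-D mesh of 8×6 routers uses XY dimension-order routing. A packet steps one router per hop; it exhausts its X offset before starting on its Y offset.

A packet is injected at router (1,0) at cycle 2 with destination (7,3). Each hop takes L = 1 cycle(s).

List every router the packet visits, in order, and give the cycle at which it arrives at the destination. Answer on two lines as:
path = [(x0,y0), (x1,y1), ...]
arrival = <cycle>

path = [(1,0), (2,0), (3,0), (4,0), (5,0), (6,0), (7,0), (7,1), (7,2), (7,3)]
arrival = 11

[0] x=1 y=0 t=2
[1] x=2 y=0 t=3 →E
[2] x=3 y=0 t=4 →E
[3] x=4 y=0 t=5 →E
[4] x=5 y=0 t=6 →E
[5] x=6 y=0 t=7 →E
[6] x=7 y=0 t=8 →E
[7] x=7 y=1 t=9 →N
[8] x=7 y=2 t=10 →N
[9] x=7 y=3 t=11 →N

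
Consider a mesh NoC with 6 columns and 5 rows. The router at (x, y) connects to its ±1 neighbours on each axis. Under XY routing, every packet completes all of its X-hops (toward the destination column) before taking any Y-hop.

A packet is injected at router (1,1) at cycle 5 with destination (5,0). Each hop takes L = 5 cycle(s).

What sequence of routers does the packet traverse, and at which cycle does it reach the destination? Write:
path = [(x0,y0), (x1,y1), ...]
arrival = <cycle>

path = [(1,1), (2,1), (3,1), (4,1), (5,1), (5,0)]
arrival = 30

#0 — 1,1 | c5
#1 — 2,1 | c10 | E
#2 — 3,1 | c15 | E
#3 — 4,1 | c20 | E
#4 — 5,1 | c25 | E
#5 — 5,0 | c30 | S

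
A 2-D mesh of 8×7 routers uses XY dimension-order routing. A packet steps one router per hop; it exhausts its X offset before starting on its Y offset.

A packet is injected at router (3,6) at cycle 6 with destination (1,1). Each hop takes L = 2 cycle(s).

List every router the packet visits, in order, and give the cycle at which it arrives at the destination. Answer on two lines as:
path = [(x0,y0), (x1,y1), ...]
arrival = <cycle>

path = [(3,6), (2,6), (1,6), (1,5), (1,4), (1,3), (1,2), (1,1)]
arrival = 20

  0. router=(3,6) cycle=6 (inject)
  1. router=(2,6) cycle=8 dir=W
  2. router=(1,6) cycle=10 dir=W
  3. router=(1,5) cycle=12 dir=S
  4. router=(1,4) cycle=14 dir=S
  5. router=(1,3) cycle=16 dir=S
  6. router=(1,2) cycle=18 dir=S
  7. router=(1,1) cycle=20 dir=S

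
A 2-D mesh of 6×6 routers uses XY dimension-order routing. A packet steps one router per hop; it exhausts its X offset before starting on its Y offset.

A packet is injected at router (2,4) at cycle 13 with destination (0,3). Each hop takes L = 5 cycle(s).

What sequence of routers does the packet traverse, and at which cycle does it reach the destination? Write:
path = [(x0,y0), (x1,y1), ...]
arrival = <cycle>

path = [(2,4), (1,4), (0,4), (0,3)]
arrival = 28

[0] x=2 y=4 t=13
[1] x=1 y=4 t=18 →W
[2] x=0 y=4 t=23 →W
[3] x=0 y=3 t=28 →S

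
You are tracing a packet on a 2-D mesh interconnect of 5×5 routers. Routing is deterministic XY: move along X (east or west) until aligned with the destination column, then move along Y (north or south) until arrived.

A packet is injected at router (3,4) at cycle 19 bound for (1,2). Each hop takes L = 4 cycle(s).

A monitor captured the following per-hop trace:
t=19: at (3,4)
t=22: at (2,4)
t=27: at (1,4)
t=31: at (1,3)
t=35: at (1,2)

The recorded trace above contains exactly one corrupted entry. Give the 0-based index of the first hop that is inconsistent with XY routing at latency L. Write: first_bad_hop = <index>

[1] (-1,+0) / 3c ⇒ BAD: Δcyc=3≠L

first_bad_hop = 1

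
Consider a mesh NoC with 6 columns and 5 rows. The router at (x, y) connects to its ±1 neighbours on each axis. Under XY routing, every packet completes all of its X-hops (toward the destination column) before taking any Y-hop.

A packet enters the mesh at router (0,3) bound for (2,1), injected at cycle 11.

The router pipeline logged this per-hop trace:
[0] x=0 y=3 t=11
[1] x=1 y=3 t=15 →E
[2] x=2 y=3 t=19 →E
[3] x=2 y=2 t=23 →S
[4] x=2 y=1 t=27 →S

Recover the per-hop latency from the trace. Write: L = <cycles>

Between hops 0 and 1 the cycle counter advances 15 − 11 = 4.
One hop costs L cycles, so L = 4.

L = 4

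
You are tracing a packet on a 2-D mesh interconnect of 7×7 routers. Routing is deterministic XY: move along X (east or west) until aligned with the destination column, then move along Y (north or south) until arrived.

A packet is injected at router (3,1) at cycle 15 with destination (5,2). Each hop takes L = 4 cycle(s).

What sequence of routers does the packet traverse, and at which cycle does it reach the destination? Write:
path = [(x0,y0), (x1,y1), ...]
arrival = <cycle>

t=15: at (3,1)
t=19: at (4,1) after E
t=23: at (5,1) after E
t=27: at (5,2) after N

path = [(3,1), (4,1), (5,1), (5,2)]
arrival = 27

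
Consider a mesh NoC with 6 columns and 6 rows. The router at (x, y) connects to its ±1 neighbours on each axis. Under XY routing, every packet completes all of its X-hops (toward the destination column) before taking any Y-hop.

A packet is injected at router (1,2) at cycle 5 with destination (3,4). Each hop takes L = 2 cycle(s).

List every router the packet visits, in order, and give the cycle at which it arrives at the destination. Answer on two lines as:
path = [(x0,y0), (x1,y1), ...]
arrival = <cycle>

#0 — 1,2 | c5
#1 — 2,2 | c7 | E
#2 — 3,2 | c9 | E
#3 — 3,3 | c11 | N
#4 — 3,4 | c13 | N

path = [(1,2), (2,2), (3,2), (3,3), (3,4)]
arrival = 13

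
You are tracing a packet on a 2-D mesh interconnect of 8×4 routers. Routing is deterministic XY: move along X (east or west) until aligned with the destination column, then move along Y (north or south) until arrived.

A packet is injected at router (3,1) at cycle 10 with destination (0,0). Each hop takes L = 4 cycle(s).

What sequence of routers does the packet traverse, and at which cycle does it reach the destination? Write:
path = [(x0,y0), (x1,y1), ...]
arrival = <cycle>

path = [(3,1), (2,1), (1,1), (0,1), (0,0)]
arrival = 26

#0 — 3,1 | c10
#1 — 2,1 | c14 | W
#2 — 1,1 | c18 | W
#3 — 0,1 | c22 | W
#4 — 0,0 | c26 | S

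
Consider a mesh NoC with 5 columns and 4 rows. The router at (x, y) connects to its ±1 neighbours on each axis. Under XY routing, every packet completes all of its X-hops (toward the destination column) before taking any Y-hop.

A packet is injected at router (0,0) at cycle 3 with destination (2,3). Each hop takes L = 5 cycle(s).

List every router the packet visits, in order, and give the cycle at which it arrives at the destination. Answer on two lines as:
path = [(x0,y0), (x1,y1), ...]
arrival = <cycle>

hop 0: (0,0) @ cyc 3
hop 1: (1,0) @ cyc 8  [E]
hop 2: (2,0) @ cyc 13  [E]
hop 3: (2,1) @ cyc 18  [N]
hop 4: (2,2) @ cyc 23  [N]
hop 5: (2,3) @ cyc 28  [N]

path = [(0,0), (1,0), (2,0), (2,1), (2,2), (2,3)]
arrival = 28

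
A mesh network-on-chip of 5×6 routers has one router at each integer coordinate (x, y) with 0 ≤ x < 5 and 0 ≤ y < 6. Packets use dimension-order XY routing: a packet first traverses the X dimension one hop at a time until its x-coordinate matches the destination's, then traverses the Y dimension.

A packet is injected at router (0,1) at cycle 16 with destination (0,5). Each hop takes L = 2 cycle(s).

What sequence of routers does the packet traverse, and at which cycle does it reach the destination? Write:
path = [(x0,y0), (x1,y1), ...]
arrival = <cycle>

#0 — 0,1 | c16
#1 — 0,2 | c18 | N
#2 — 0,3 | c20 | N
#3 — 0,4 | c22 | N
#4 — 0,5 | c24 | N

path = [(0,1), (0,2), (0,3), (0,4), (0,5)]
arrival = 24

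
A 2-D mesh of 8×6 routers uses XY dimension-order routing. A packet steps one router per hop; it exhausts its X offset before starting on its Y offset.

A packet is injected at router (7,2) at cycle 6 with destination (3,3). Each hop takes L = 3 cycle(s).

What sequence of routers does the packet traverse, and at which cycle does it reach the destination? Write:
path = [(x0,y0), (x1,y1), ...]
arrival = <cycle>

[0] x=7 y=2 t=6
[1] x=6 y=2 t=9 →W
[2] x=5 y=2 t=12 →W
[3] x=4 y=2 t=15 →W
[4] x=3 y=2 t=18 →W
[5] x=3 y=3 t=21 →N

path = [(7,2), (6,2), (5,2), (4,2), (3,2), (3,3)]
arrival = 21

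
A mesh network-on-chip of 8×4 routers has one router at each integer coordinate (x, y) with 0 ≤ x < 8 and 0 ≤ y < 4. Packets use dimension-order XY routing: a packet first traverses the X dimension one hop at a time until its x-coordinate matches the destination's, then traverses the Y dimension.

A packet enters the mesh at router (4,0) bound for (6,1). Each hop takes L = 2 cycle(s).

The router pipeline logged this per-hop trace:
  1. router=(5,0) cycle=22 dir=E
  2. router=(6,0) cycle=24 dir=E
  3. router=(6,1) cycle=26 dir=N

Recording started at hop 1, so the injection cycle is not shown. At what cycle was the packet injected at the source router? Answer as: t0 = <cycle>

Hop 1 reached at cycle 22; hop k is at t0 + k·L.
t0 = cyc[1] − L = 22 − 2 = 20.

t0 = 20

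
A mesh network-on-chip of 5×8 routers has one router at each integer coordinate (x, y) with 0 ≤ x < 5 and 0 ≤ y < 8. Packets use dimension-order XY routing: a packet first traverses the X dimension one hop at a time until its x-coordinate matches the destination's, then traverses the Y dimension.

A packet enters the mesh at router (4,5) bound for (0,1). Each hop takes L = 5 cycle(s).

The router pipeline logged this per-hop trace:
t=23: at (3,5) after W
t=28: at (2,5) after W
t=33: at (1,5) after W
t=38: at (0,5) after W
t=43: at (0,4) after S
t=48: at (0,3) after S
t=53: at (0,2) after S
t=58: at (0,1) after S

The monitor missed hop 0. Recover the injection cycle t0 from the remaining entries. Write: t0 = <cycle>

The first recorded entry is hop 1 at cycle 23.
Subtract one hop: t0 = 23 − 5 = 18.

t0 = 18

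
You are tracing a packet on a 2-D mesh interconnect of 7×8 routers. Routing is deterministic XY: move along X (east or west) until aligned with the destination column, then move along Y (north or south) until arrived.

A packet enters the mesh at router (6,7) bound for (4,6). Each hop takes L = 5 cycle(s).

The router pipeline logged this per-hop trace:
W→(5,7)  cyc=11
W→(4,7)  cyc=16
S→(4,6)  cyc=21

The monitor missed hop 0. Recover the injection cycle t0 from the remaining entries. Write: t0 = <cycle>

t0 = 6

The first recorded entry is hop 1 at cycle 11.
So t0 = 11 − 1·5 = 6.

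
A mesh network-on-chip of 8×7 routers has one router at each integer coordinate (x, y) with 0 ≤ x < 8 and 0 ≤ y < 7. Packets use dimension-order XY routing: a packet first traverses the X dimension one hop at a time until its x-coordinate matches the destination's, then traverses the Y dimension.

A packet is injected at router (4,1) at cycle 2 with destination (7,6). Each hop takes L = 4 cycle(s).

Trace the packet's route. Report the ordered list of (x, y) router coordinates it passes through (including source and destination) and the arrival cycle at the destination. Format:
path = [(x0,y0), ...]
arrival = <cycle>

t=2: at (4,1)
t=6: at (5,1) after E
t=10: at (6,1) after E
t=14: at (7,1) after E
t=18: at (7,2) after N
t=22: at (7,3) after N
t=26: at (7,4) after N
t=30: at (7,5) after N
t=34: at (7,6) after N

path = [(4,1), (5,1), (6,1), (7,1), (7,2), (7,3), (7,4), (7,5), (7,6)]
arrival = 34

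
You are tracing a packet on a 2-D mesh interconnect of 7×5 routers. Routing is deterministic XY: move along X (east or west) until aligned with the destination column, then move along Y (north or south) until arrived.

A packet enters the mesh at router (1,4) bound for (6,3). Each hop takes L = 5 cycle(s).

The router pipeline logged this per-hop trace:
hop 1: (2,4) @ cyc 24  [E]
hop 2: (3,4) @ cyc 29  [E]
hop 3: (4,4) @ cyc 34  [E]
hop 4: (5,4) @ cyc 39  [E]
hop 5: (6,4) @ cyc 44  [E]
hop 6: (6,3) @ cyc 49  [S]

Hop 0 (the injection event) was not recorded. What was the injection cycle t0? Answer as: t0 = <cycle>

At hop 1 the cycle is 24; in general cyc_k = t0 + kL.
So t0 = 24 − 1·5 = 19.

t0 = 19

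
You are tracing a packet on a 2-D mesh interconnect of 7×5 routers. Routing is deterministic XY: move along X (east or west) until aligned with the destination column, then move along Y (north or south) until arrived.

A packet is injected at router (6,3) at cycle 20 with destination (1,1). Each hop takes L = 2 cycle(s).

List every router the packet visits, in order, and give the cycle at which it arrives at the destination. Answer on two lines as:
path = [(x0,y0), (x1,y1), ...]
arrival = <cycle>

hop 0: (6,3) @ cyc 20
hop 1: (5,3) @ cyc 22  [W]
hop 2: (4,3) @ cyc 24  [W]
hop 3: (3,3) @ cyc 26  [W]
hop 4: (2,3) @ cyc 28  [W]
hop 5: (1,3) @ cyc 30  [W]
hop 6: (1,2) @ cyc 32  [S]
hop 7: (1,1) @ cyc 34  [S]

path = [(6,3), (5,3), (4,3), (3,3), (2,3), (1,3), (1,2), (1,1)]
arrival = 34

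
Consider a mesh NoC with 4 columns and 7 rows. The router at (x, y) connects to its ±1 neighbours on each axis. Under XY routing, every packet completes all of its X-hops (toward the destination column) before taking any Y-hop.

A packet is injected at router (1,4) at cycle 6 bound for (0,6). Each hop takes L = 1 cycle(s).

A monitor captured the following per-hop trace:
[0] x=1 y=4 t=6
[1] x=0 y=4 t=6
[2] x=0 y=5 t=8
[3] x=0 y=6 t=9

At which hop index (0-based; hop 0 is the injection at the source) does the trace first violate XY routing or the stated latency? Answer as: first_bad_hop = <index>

first_bad_hop = 1

hop 1: step (-1,+0), +0 cyc — BAD: Δcyc=0≠L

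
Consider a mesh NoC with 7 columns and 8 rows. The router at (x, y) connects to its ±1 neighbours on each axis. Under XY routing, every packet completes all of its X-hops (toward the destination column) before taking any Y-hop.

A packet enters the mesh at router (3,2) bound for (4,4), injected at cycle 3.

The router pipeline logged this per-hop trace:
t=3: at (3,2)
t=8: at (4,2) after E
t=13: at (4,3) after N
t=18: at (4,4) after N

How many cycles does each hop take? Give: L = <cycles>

L = 5

From hop 0 (3) to hop 1 (8): +5 cycles.
Each hop adds L, hence L = 5.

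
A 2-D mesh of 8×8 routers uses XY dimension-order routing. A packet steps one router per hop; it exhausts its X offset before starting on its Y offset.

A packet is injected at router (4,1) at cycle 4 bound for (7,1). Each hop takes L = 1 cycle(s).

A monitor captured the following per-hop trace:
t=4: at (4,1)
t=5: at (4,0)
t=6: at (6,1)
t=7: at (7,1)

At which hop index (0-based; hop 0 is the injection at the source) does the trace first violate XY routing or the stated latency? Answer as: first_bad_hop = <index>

check 1→ d=(0,-1) cyc+1: BAD: Y-move but x=4≠7

first_bad_hop = 1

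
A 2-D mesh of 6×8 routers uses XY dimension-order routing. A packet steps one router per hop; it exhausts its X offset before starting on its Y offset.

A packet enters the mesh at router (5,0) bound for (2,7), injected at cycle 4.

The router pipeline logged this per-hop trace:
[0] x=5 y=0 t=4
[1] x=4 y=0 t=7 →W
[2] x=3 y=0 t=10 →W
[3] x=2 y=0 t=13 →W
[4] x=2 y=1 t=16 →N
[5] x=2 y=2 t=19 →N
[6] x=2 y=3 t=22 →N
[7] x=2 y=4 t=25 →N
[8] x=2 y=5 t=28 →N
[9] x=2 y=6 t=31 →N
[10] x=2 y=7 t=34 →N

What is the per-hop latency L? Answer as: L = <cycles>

L = 3

Δcyc across hop 0→1: 7 − 4 = 3.
That increment is L by definition: L = 3.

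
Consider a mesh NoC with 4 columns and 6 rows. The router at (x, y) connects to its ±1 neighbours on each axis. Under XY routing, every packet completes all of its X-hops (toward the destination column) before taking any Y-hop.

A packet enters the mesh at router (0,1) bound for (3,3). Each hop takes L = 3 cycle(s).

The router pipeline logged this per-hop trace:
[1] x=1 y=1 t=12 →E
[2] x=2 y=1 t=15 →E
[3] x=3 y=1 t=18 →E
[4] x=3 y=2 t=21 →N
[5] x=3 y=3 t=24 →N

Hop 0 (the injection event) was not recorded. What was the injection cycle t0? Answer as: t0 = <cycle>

cyc[1] = 12 and cyc[k] = t0 + k·L for every k.
Subtract one hop: t0 = 12 − 3 = 9.

t0 = 9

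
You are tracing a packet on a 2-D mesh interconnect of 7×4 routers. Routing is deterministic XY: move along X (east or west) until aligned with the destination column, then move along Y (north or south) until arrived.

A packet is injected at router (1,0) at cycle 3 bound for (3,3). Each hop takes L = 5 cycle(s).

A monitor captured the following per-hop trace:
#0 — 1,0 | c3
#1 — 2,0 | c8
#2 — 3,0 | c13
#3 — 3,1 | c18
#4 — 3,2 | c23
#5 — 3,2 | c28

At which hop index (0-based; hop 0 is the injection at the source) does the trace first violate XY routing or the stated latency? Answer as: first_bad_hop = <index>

first_bad_hop = 5

check 1→ d=(1,0) cyc+5: ok
check 2→ d=(1,0) cyc+5: ok
check 3→ d=(0,1) cyc+5: ok
check 4→ d=(0,1) cyc+5: ok
check 5→ d=(0,0) cyc+5: BAD: non-unit step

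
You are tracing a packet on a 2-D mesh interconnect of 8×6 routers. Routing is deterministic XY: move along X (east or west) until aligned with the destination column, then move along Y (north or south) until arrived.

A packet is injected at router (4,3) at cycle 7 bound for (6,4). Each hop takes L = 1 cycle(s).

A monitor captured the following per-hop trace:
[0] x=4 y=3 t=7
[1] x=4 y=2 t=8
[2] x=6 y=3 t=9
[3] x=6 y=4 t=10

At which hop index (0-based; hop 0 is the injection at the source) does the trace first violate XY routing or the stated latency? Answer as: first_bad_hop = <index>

[1] (+0,-1) / 1c ⇒ BAD: Y-move but x=4≠6

first_bad_hop = 1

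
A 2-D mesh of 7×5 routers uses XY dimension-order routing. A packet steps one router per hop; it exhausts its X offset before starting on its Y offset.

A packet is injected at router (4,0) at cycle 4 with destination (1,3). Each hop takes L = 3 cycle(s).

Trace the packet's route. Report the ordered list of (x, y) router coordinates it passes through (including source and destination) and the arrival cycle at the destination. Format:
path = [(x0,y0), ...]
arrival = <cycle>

src (4,0)  cyc=4
W→(3,0)  cyc=7
W→(2,0)  cyc=10
W→(1,0)  cyc=13
N→(1,1)  cyc=16
N→(1,2)  cyc=19
N→(1,3)  cyc=22

path = [(4,0), (3,0), (2,0), (1,0), (1,1), (1,2), (1,3)]
arrival = 22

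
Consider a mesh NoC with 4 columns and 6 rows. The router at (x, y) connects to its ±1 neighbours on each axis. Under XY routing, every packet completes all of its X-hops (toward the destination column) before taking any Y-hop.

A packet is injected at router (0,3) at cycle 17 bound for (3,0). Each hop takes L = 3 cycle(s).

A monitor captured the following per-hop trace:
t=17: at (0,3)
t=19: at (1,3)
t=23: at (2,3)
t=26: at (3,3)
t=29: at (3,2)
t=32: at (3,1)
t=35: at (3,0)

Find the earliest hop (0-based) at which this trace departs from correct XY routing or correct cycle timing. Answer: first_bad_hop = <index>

first_bad_hop = 1

hop 1: step (+1,+0), +2 cyc — BAD: Δcyc=2≠L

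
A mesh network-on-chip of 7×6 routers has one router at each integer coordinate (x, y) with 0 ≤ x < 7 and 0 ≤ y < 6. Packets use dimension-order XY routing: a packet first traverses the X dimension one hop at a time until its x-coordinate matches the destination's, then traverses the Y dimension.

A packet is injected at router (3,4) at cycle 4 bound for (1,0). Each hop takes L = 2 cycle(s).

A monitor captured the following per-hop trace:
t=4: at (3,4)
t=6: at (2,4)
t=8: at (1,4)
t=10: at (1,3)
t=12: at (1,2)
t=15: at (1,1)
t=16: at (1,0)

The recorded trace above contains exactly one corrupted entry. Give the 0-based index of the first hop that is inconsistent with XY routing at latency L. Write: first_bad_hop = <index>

first_bad_hop = 5

[1] (-1,+0) / 2c ⇒ ok
[2] (-1,+0) / 2c ⇒ ok
[3] (+0,-1) / 2c ⇒ ok
[4] (+0,-1) / 2c ⇒ ok
[5] (+0,-1) / 3c ⇒ BAD: Δcyc=3≠L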